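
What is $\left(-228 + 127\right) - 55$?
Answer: $-156$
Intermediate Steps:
$\left(-228 + 127\right) - 55 = -101 - 55 = -156$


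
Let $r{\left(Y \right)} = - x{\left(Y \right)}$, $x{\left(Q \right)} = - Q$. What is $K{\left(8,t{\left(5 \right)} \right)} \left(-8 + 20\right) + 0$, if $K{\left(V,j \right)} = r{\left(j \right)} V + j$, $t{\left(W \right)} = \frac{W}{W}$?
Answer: $108$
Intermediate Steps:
$t{\left(W \right)} = 1$
$r{\left(Y \right)} = Y$ ($r{\left(Y \right)} = - \left(-1\right) Y = Y$)
$K{\left(V,j \right)} = j + V j$ ($K{\left(V,j \right)} = j V + j = V j + j = j + V j$)
$K{\left(8,t{\left(5 \right)} \right)} \left(-8 + 20\right) + 0 = 1 \left(1 + 8\right) \left(-8 + 20\right) + 0 = 1 \cdot 9 \cdot 12 + 0 = 9 \cdot 12 + 0 = 108 + 0 = 108$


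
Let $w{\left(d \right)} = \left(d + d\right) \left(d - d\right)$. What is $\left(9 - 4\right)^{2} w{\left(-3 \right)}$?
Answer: $0$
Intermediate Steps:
$w{\left(d \right)} = 0$ ($w{\left(d \right)} = 2 d 0 = 0$)
$\left(9 - 4\right)^{2} w{\left(-3 \right)} = \left(9 - 4\right)^{2} \cdot 0 = 5^{2} \cdot 0 = 25 \cdot 0 = 0$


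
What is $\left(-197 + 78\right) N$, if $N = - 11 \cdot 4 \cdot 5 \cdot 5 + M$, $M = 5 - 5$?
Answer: $130900$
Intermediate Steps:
$M = 0$
$N = -1100$ ($N = - 11 \cdot 4 \cdot 5 \cdot 5 + 0 = - 11 \cdot 20 \cdot 5 + 0 = \left(-11\right) 100 + 0 = -1100 + 0 = -1100$)
$\left(-197 + 78\right) N = \left(-197 + 78\right) \left(-1100\right) = \left(-119\right) \left(-1100\right) = 130900$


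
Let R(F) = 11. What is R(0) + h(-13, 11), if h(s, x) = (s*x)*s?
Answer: 1870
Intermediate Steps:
h(s, x) = x*s**2
R(0) + h(-13, 11) = 11 + 11*(-13)**2 = 11 + 11*169 = 11 + 1859 = 1870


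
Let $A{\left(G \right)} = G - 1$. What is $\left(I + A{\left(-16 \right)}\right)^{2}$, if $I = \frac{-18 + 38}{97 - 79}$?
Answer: $\frac{20449}{81} \approx 252.46$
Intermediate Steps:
$A{\left(G \right)} = -1 + G$ ($A{\left(G \right)} = G - 1 = -1 + G$)
$I = \frac{10}{9}$ ($I = \frac{20}{18} = 20 \cdot \frac{1}{18} = \frac{10}{9} \approx 1.1111$)
$\left(I + A{\left(-16 \right)}\right)^{2} = \left(\frac{10}{9} - 17\right)^{2} = \left(- \frac{143}{9}\right)^{2} = \frac{20449}{81}$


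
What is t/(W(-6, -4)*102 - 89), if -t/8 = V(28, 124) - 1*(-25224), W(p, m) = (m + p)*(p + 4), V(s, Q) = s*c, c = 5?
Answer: -202912/1951 ≈ -104.00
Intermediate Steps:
V(s, Q) = 5*s (V(s, Q) = s*5 = 5*s)
W(p, m) = (4 + p)*(m + p) (W(p, m) = (m + p)*(4 + p) = (4 + p)*(m + p))
t = -202912 (t = -8*(5*28 - 1*(-25224)) = -8*(140 + 25224) = -8*25364 = -202912)
t/(W(-6, -4)*102 - 89) = -202912/(((-6)² + 4*(-4) + 4*(-6) - 4*(-6))*102 - 89) = -202912/((36 - 16 - 24 + 24)*102 - 89) = -202912/(20*102 - 89) = -202912/(2040 - 89) = -202912/1951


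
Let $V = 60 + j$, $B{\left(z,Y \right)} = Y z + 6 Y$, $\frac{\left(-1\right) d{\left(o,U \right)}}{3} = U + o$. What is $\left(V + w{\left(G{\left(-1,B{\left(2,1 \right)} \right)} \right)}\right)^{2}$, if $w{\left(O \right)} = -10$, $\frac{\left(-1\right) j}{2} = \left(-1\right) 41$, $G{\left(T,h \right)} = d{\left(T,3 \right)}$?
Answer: $17424$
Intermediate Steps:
$d{\left(o,U \right)} = - 3 U - 3 o$ ($d{\left(o,U \right)} = - 3 \left(U + o\right) = - 3 U - 3 o$)
$B{\left(z,Y \right)} = 6 Y + Y z$
$G{\left(T,h \right)} = -9 - 3 T$ ($G{\left(T,h \right)} = \left(-3\right) 3 - 3 T = -9 - 3 T$)
$j = 82$ ($j = - 2 \left(\left(-1\right) 41\right) = \left(-2\right) \left(-41\right) = 82$)
$V = 142$ ($V = 60 + 82 = 142$)
$\left(V + w{\left(G{\left(-1,B{\left(2,1 \right)} \right)} \right)}\right)^{2} = \left(142 - 10\right)^{2} = 132^{2} = 17424$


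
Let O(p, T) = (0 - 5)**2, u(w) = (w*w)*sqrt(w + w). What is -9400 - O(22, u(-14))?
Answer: -9425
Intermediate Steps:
u(w) = sqrt(2)*w**(5/2) (u(w) = w**2*sqrt(2*w) = w**2*(sqrt(2)*sqrt(w)) = sqrt(2)*w**(5/2))
O(p, T) = 25 (O(p, T) = (-5)**2 = 25)
-9400 - O(22, u(-14)) = -9400 - 1*25 = -9400 - 25 = -9425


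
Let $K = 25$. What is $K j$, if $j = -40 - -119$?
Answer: $1975$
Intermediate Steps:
$j = 79$ ($j = -40 + 119 = 79$)
$K j = 25 \cdot 79 = 1975$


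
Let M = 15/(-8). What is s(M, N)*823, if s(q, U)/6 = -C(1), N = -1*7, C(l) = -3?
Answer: 14814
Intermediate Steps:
M = -15/8 (M = 15*(-1/8) = -15/8 ≈ -1.8750)
N = -7
s(q, U) = 18 (s(q, U) = 6*(-1*(-3)) = 6*3 = 18)
s(M, N)*823 = 18*823 = 14814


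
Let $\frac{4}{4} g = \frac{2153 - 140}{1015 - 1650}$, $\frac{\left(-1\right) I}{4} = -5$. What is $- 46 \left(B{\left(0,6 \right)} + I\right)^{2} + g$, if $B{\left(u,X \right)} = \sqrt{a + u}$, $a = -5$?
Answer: $- \frac{11539963}{635} - 1840 i \sqrt{5} \approx -18173.0 - 4114.4 i$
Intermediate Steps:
$B{\left(u,X \right)} = \sqrt{-5 + u}$
$I = 20$ ($I = \left(-4\right) \left(-5\right) = 20$)
$g = - \frac{2013}{635}$ ($g = \frac{2153 - 140}{1015 - 1650} = \frac{2013}{-635} = 2013 \left(- \frac{1}{635}\right) = - \frac{2013}{635} \approx -3.1701$)
$- 46 \left(B{\left(0,6 \right)} + I\right)^{2} + g = - 46 \left(\sqrt{-5 + 0} + 20\right)^{2} - \frac{2013}{635} = - 46 \left(\sqrt{-5} + 20\right)^{2} - \frac{2013}{635} = - 46 \left(i \sqrt{5} + 20\right)^{2} - \frac{2013}{635} = - 46 \left(20 + i \sqrt{5}\right)^{2} - \frac{2013}{635} = - \frac{2013}{635} - 46 \left(20 + i \sqrt{5}\right)^{2}$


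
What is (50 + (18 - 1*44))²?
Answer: 576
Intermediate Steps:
(50 + (18 - 1*44))² = (50 + (18 - 44))² = (50 - 26)² = 24² = 576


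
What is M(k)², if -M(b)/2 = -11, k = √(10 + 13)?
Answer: 484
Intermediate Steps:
k = √23 ≈ 4.7958
M(b) = 22 (M(b) = -2*(-11) = 22)
M(k)² = 22² = 484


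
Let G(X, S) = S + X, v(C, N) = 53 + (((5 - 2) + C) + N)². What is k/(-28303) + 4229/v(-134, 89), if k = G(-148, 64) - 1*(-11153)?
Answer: 99581014/51426551 ≈ 1.9364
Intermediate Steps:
v(C, N) = 53 + (3 + C + N)² (v(C, N) = 53 + ((3 + C) + N)² = 53 + (3 + C + N)²)
k = 11069 (k = (64 - 148) - 1*(-11153) = -84 + 11153 = 11069)
k/(-28303) + 4229/v(-134, 89) = 11069/(-28303) + 4229/(53 + (3 - 134 + 89)²) = 11069*(-1/28303) + 4229/(53 + (-42)²) = -11069/28303 + 4229/(53 + 1764) = -11069/28303 + 4229/1817 = 99581014/51426551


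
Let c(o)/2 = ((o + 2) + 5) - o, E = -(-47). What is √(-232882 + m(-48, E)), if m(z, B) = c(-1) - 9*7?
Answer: I*√232931 ≈ 482.63*I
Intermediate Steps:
E = 47 (E = -1*(-47) = 47)
c(o) = 14 (c(o) = 2*(((o + 2) + 5) - o) = 2*(((2 + o) + 5) - o) = 2*((7 + o) - o) = 2*7 = 14)
m(z, B) = -49 (m(z, B) = 14 - 9*7 = 14 - 63 = -49)
√(-232882 + m(-48, E)) = √(-232882 - 49) = √(-232931) = I*√232931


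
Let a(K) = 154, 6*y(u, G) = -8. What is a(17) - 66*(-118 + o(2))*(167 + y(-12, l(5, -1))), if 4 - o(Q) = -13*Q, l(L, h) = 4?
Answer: 962346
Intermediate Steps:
o(Q) = 4 + 13*Q (o(Q) = 4 - (-13)*Q = 4 + 13*Q)
y(u, G) = -4/3 (y(u, G) = (⅙)*(-8) = -4/3)
a(17) - 66*(-118 + o(2))*(167 + y(-12, l(5, -1))) = 154 - 66*(-118 + (4 + 13*2))*(167 - 4/3) = 154 - 66*(-118 + (4 + 26))*(497/3) = 154 - 66*(-118 + 30)*(497/3) = 154 - 66*(-88*497/3) = 154 - 66*(-43736)/3 = 154 - 1*(-962192) = 154 + 962192 = 962346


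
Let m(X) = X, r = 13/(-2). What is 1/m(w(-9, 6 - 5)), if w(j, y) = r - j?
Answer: ⅖ ≈ 0.40000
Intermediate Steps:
r = -13/2 (r = 13*(-½) = -13/2 ≈ -6.5000)
w(j, y) = -13/2 - j
1/m(w(-9, 6 - 5)) = 1/(-13/2 - 1*(-9)) = 1/(-13/2 + 9) = 1/(5/2) = ⅖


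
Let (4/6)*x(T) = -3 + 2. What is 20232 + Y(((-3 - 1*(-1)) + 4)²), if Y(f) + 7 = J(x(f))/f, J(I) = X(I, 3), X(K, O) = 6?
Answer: 40453/2 ≈ 20227.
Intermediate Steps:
x(T) = -3/2 (x(T) = 3*(-3 + 2)/2 = (3/2)*(-1) = -3/2)
J(I) = 6
Y(f) = -7 + 6/f
20232 + Y(((-3 - 1*(-1)) + 4)²) = 20232 + (-7 + 6/(((-3 - 1*(-1)) + 4)²)) = 20232 + (-7 + 6/(((-3 + 1) + 4)²)) = 20232 + (-7 + 6/((-2 + 4)²)) = 20232 + (-7 + 6/(2²)) = 20232 + (-7 + 6/4) = 20232 + (-7 + 6*(¼)) = 20232 + (-7 + 3/2) = 20232 - 11/2 = 40453/2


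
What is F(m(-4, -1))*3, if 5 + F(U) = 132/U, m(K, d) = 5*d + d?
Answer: -81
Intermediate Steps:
m(K, d) = 6*d
F(U) = -5 + 132/U
F(m(-4, -1))*3 = (-5 + 132/((6*(-1))))*3 = (-5 + 132/(-6))*3 = (-5 + 132*(-1/6))*3 = (-5 - 22)*3 = -27*3 = -81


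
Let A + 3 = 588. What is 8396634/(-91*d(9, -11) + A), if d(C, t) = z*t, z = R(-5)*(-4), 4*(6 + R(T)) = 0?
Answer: 2798878/8203 ≈ 341.20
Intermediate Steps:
A = 585 (A = -3 + 588 = 585)
R(T) = -6 (R(T) = -6 + (¼)*0 = -6 + 0 = -6)
z = 24 (z = -6*(-4) = 24)
d(C, t) = 24*t
8396634/(-91*d(9, -11) + A) = 8396634/(-2184*(-11) + 585) = 8396634/(-91*(-264) + 585) = 8396634/(24024 + 585) = 8396634/24609 = 8396634*(1/24609) = 2798878/8203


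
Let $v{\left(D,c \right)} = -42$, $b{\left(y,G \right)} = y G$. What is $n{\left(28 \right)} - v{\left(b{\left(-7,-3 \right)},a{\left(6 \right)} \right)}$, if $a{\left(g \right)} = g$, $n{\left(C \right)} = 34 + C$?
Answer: $104$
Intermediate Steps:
$b{\left(y,G \right)} = G y$
$n{\left(28 \right)} - v{\left(b{\left(-7,-3 \right)},a{\left(6 \right)} \right)} = \left(34 + 28\right) - -42 = 62 + 42 = 104$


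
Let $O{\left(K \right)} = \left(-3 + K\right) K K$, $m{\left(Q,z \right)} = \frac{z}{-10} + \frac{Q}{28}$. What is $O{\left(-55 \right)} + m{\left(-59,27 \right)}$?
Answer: $- \frac{24563673}{140} \approx -1.7545 \cdot 10^{5}$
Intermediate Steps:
$m{\left(Q,z \right)} = - \frac{z}{10} + \frac{Q}{28}$ ($m{\left(Q,z \right)} = z \left(- \frac{1}{10}\right) + Q \frac{1}{28} = - \frac{z}{10} + \frac{Q}{28}$)
$O{\left(K \right)} = K^{2} \left(-3 + K\right)$ ($O{\left(K \right)} = K \left(-3 + K\right) K = K^{2} \left(-3 + K\right)$)
$O{\left(-55 \right)} + m{\left(-59,27 \right)} = \left(-55\right)^{2} \left(-3 - 55\right) + \left(\left(- \frac{1}{10}\right) 27 + \frac{1}{28} \left(-59\right)\right) = 3025 \left(-58\right) - \frac{673}{140} = -175450 - \frac{673}{140} = - \frac{24563673}{140}$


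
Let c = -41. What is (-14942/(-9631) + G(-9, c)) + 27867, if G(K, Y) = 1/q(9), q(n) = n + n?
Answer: 4831245973/173358 ≈ 27869.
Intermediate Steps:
q(n) = 2*n
G(K, Y) = 1/18 (G(K, Y) = 1/(2*9) = 1/18)
(-14942/(-9631) + G(-9, c)) + 27867 = (-14942/(-9631) + 1/18) + 27867 = (-14942*(-1/9631) + 1/18) + 27867 = (14942/9631 + 1/18) + 27867 = 278587/173358 + 27867 = 4831245973/173358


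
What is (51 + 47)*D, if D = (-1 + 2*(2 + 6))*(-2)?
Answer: -2940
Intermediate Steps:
D = -30 (D = (-1 + 2*8)*(-2) = (-1 + 16)*(-2) = 15*(-2) = -30)
(51 + 47)*D = (51 + 47)*(-30) = 98*(-30) = -2940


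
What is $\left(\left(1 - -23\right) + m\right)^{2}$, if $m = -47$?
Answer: $529$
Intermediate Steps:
$\left(\left(1 - -23\right) + m\right)^{2} = \left(\left(1 - -23\right) - 47\right)^{2} = \left(\left(1 + 23\right) - 47\right)^{2} = \left(24 - 47\right)^{2} = \left(-23\right)^{2} = 529$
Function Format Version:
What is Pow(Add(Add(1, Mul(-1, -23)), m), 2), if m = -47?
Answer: 529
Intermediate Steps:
Pow(Add(Add(1, Mul(-1, -23)), m), 2) = Pow(Add(Add(1, Mul(-1, -23)), -47), 2) = Pow(Add(Add(1, 23), -47), 2) = Pow(Add(24, -47), 2) = Pow(-23, 2) = 529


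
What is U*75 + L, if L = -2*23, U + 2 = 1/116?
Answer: -22661/116 ≈ -195.35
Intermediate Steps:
U = -231/116 (U = -2 + 1/116 = -231/116 ≈ -1.9914)
L = -46
U*75 + L = -231/116*75 - 46 = -17325/116 - 46 = -22661/116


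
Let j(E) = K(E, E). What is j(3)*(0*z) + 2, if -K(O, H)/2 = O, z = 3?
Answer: 2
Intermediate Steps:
K(O, H) = -2*O
j(E) = -2*E
j(3)*(0*z) + 2 = (-2*3)*(0*3) + 2 = -6*0 + 2 = 0 + 2 = 2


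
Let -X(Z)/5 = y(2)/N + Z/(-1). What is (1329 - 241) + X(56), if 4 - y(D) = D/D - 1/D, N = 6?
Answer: 16381/12 ≈ 1365.1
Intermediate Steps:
y(D) = 3 + 1/D (y(D) = 4 - (D/D - 1/D) = 4 - (1 - 1/D) = 4 + (-1 + 1/D) = 3 + 1/D)
X(Z) = -35/12 + 5*Z (X(Z) = -5*((3 + 1/2)/6 + Z/(-1)) = -5*((3 + ½)*(⅙) + Z*(-1)) = -5*((7/2)*(⅙) - Z) = -5*(7/12 - Z) = -35/12 + 5*Z)
(1329 - 241) + X(56) = (1329 - 241) + (-35/12 + 5*56) = 1088 + (-35/12 + 280) = 1088 + 3325/12 = 16381/12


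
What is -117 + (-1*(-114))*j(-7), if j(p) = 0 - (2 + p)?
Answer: 453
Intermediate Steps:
j(p) = -2 - p (j(p) = 0 + (-2 - p) = -2 - p)
-117 + (-1*(-114))*j(-7) = -117 + (-1*(-114))*(-2 - 1*(-7)) = -117 + 114*(-2 + 7) = -117 + 114*5 = -117 + 570 = 453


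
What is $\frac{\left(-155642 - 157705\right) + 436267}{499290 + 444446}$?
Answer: $\frac{15365}{117967} \approx 0.13025$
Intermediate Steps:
$\frac{\left(-155642 - 157705\right) + 436267}{499290 + 444446} = \frac{\left(-155642 - 157705\right) + 436267}{943736} = \left(-313347 + 436267\right) \frac{1}{943736} = 122920 \cdot \frac{1}{943736} = \frac{15365}{117967}$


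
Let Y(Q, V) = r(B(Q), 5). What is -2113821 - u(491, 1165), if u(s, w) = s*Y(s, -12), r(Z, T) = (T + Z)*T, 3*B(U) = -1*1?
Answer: -6375833/3 ≈ -2.1253e+6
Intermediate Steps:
B(U) = -⅓ (B(U) = (-1*1)/3 = (⅓)*(-1) = -⅓)
r(Z, T) = T*(T + Z)
Y(Q, V) = 70/3 (Y(Q, V) = 5*(5 - ⅓) = 5*(14/3) = 70/3)
u(s, w) = 70*s/3 (u(s, w) = s*(70/3) = 70*s/3)
-2113821 - u(491, 1165) = -2113821 - 70*491/3 = -2113821 - 1*34370/3 = -2113821 - 34370/3 = -6375833/3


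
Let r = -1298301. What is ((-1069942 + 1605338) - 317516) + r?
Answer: -1080421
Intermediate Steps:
((-1069942 + 1605338) - 317516) + r = ((-1069942 + 1605338) - 317516) - 1298301 = (535396 - 317516) - 1298301 = 217880 - 1298301 = -1080421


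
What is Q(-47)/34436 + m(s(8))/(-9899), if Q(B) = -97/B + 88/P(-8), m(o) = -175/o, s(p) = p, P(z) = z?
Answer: 62493865/32042904616 ≈ 0.0019503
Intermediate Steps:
Q(B) = -11 - 97/B (Q(B) = -97/B + 88/(-8) = -97/B + 88*(-⅛) = -97/B - 11 = -11 - 97/B)
Q(-47)/34436 + m(s(8))/(-9899) = (-11 - 97/(-47))/34436 - 175/8/(-9899) = (-11 - 97*(-1/47))*(1/34436) - 175*⅛*(-1/9899) = (-11 + 97/47)*(1/34436) - 175/8*(-1/9899) = -420/47*1/34436 + 175/79192 = -105/404623 + 175/79192 = 62493865/32042904616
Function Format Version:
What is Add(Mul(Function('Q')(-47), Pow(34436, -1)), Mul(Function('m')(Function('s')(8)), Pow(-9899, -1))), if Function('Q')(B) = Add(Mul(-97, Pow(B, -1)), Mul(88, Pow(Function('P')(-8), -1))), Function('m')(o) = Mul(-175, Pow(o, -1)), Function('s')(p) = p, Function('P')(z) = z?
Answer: Rational(62493865, 32042904616) ≈ 0.0019503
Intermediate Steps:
Function('Q')(B) = Add(-11, Mul(-97, Pow(B, -1))) (Function('Q')(B) = Add(Mul(-97, Pow(B, -1)), Mul(88, Pow(-8, -1))) = Add(Mul(-97, Pow(B, -1)), Mul(88, Rational(-1, 8))) = Add(Mul(-97, Pow(B, -1)), -11) = Add(-11, Mul(-97, Pow(B, -1))))
Add(Mul(Function('Q')(-47), Pow(34436, -1)), Mul(Function('m')(Function('s')(8)), Pow(-9899, -1))) = Add(Mul(Add(-11, Mul(-97, Pow(-47, -1))), Pow(34436, -1)), Mul(Mul(-175, Pow(8, -1)), Pow(-9899, -1))) = Add(Mul(Add(-11, Mul(-97, Rational(-1, 47))), Rational(1, 34436)), Mul(Mul(-175, Rational(1, 8)), Rational(-1, 9899))) = Add(Mul(Add(-11, Rational(97, 47)), Rational(1, 34436)), Mul(Rational(-175, 8), Rational(-1, 9899))) = Add(Mul(Rational(-420, 47), Rational(1, 34436)), Rational(175, 79192)) = Add(Rational(-105, 404623), Rational(175, 79192)) = Rational(62493865, 32042904616)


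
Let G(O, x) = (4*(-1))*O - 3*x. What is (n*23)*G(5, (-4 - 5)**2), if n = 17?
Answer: -102833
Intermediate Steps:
G(O, x) = -4*O - 3*x
(n*23)*G(5, (-4 - 5)**2) = (17*23)*(-4*5 - 3*(-4 - 5)**2) = 391*(-20 - 3*(-9)**2) = 391*(-20 - 3*81) = 391*(-20 - 243) = 391*(-263) = -102833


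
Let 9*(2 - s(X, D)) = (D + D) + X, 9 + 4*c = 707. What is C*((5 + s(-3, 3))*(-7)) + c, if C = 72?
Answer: -6371/2 ≈ -3185.5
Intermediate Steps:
c = 349/2 (c = -9/4 + (¼)*707 = -9/4 + 707/4 = 349/2 ≈ 174.50)
s(X, D) = 2 - 2*D/9 - X/9 (s(X, D) = 2 - ((D + D) + X)/9 = 2 - (2*D + X)/9 = 2 - (X + 2*D)/9 = 2 + (-2*D/9 - X/9) = 2 - 2*D/9 - X/9)
C*((5 + s(-3, 3))*(-7)) + c = 72*((5 + (2 - 2/9*3 - ⅑*(-3)))*(-7)) + 349/2 = 72*((5 + (2 - ⅔ + ⅓))*(-7)) + 349/2 = 72*((5 + 5/3)*(-7)) + 349/2 = 72*((20/3)*(-7)) + 349/2 = 72*(-140/3) + 349/2 = -3360 + 349/2 = -6371/2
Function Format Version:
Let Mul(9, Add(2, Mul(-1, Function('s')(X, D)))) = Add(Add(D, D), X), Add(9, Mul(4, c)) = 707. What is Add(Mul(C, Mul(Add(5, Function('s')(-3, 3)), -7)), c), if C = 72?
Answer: Rational(-6371, 2) ≈ -3185.5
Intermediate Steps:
c = Rational(349, 2) (c = Add(Rational(-9, 4), Mul(Rational(1, 4), 707)) = Add(Rational(-9, 4), Rational(707, 4)) = Rational(349, 2) ≈ 174.50)
Function('s')(X, D) = Add(2, Mul(Rational(-2, 9), D), Mul(Rational(-1, 9), X)) (Function('s')(X, D) = Add(2, Mul(Rational(-1, 9), Add(Add(D, D), X))) = Add(2, Mul(Rational(-1, 9), Add(Mul(2, D), X))) = Add(2, Mul(Rational(-1, 9), Add(X, Mul(2, D)))) = Add(2, Add(Mul(Rational(-2, 9), D), Mul(Rational(-1, 9), X))) = Add(2, Mul(Rational(-2, 9), D), Mul(Rational(-1, 9), X)))
Add(Mul(C, Mul(Add(5, Function('s')(-3, 3)), -7)), c) = Add(Mul(72, Mul(Add(5, Add(2, Mul(Rational(-2, 9), 3), Mul(Rational(-1, 9), -3))), -7)), Rational(349, 2)) = Add(Mul(72, Mul(Add(5, Add(2, Rational(-2, 3), Rational(1, 3))), -7)), Rational(349, 2)) = Add(Mul(72, Mul(Add(5, Rational(5, 3)), -7)), Rational(349, 2)) = Add(Mul(72, Mul(Rational(20, 3), -7)), Rational(349, 2)) = Add(Mul(72, Rational(-140, 3)), Rational(349, 2)) = Add(-3360, Rational(349, 2)) = Rational(-6371, 2)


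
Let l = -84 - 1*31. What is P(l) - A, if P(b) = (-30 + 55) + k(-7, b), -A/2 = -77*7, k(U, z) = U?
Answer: -1060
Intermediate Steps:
A = 1078 (A = -(-154)*7 = -2*(-539) = 1078)
l = -115 (l = -84 - 31 = -115)
P(b) = 18 (P(b) = (-30 + 55) - 7 = 25 - 7 = 18)
P(l) - A = 18 - 1*1078 = 18 - 1078 = -1060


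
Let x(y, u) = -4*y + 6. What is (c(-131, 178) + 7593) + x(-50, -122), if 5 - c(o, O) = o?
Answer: 7935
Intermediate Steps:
c(o, O) = 5 - o
x(y, u) = 6 - 4*y
(c(-131, 178) + 7593) + x(-50, -122) = ((5 - 1*(-131)) + 7593) + (6 - 4*(-50)) = ((5 + 131) + 7593) + (6 + 200) = (136 + 7593) + 206 = 7729 + 206 = 7935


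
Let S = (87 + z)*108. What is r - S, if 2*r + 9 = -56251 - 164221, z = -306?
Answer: -173177/2 ≈ -86589.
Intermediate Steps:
S = -23652 (S = (87 - 306)*108 = -219*108 = -23652)
r = -220481/2 (r = -9/2 + (-56251 - 164221)/2 = -9/2 + (½)*(-220472) = -9/2 - 110236 = -220481/2 ≈ -1.1024e+5)
r - S = -220481/2 - 1*(-23652) = -220481/2 + 23652 = -173177/2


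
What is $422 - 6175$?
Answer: $-5753$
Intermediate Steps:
$422 - 6175 = -5753$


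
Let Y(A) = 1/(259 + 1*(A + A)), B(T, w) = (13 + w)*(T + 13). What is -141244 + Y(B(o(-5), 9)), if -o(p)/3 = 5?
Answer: -24152723/171 ≈ -1.4124e+5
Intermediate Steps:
o(p) = -15 (o(p) = -3*5 = -15)
B(T, w) = (13 + T)*(13 + w) (B(T, w) = (13 + w)*(13 + T) = (13 + T)*(13 + w))
Y(A) = 1/(259 + 2*A) (Y(A) = 1/(259 + 1*(2*A)) = 1/(259 + 2*A))
-141244 + Y(B(o(-5), 9)) = -141244 + 1/(259 + 2*(169 + 13*(-15) + 13*9 - 15*9)) = -141244 + 1/(259 + 2*(169 - 195 + 117 - 135)) = -141244 + 1/(259 + 2*(-44)) = -141244 + 1/(259 - 88) = -141244 + 1/171 = -24152723/171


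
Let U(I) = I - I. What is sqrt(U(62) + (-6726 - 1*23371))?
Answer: I*sqrt(30097) ≈ 173.48*I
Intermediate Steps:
U(I) = 0
sqrt(U(62) + (-6726 - 1*23371)) = sqrt(0 + (-6726 - 1*23371)) = sqrt(0 + (-6726 - 23371)) = sqrt(0 - 30097) = sqrt(-30097) = I*sqrt(30097)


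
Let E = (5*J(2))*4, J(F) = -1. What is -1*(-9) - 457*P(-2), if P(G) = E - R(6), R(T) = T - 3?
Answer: 10520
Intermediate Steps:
R(T) = -3 + T
E = -20 (E = (5*(-1))*4 = -5*4 = -20)
P(G) = -23 (P(G) = -20 - (-3 + 6) = -20 - 1*3 = -20 - 3 = -23)
-1*(-9) - 457*P(-2) = -1*(-9) - 457*(-23) = 9 + 10511 = 10520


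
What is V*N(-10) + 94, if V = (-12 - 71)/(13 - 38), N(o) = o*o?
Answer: 426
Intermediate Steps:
N(o) = o²
V = 83/25 (V = -83/(-25) = -83*(-1/25) = 83/25 ≈ 3.3200)
V*N(-10) + 94 = (83/25)*(-10)² + 94 = (83/25)*100 + 94 = 332 + 94 = 426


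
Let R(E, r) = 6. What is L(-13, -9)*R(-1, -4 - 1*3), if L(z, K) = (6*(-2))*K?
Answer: 648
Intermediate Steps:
L(z, K) = -12*K
L(-13, -9)*R(-1, -4 - 1*3) = -12*(-9)*6 = 108*6 = 648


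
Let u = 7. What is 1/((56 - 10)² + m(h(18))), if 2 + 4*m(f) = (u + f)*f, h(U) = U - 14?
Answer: 2/4253 ≈ 0.00047026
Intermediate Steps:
h(U) = -14 + U
m(f) = -½ + f*(7 + f)/4 (m(f) = -½ + ((7 + f)*f)/4 = -½ + (f*(7 + f))/4 = -½ + f*(7 + f)/4)
1/((56 - 10)² + m(h(18))) = 1/((56 - 10)² + (-½ + (-14 + 18)²/4 + 7*(-14 + 18)/4)) = 1/(46² + (-½ + (¼)*4² + (7/4)*4)) = 1/(2116 + (-½ + (¼)*16 + 7)) = 1/(2116 + (-½ + 4 + 7)) = 1/(2116 + 21/2) = 1/(4253/2) = 2/4253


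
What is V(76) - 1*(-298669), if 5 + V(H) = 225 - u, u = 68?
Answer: 298821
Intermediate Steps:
V(H) = 152 (V(H) = -5 + (225 - 1*68) = -5 + (225 - 68) = -5 + 157 = 152)
V(76) - 1*(-298669) = 152 - 1*(-298669) = 152 + 298669 = 298821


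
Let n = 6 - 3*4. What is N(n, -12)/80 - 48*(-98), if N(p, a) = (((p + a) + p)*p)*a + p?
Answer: 187293/40 ≈ 4682.3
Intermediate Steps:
n = -6 (n = 6 - 12 = -6)
N(p, a) = p + a*p*(a + 2*p) (N(p, a) = (((a + p) + p)*p)*a + p = ((a + 2*p)*p)*a + p = (p*(a + 2*p))*a + p = a*p*(a + 2*p) + p = p + a*p*(a + 2*p))
N(n, -12)/80 - 48*(-98) = -6*(1 + (-12)² + 2*(-12)*(-6))/80 - 48*(-98) = -6*(1 + 144 + 144)*(1/80) + 4704 = -6*289*(1/80) + 4704 = -1734*1/80 + 4704 = -867/40 + 4704 = 187293/40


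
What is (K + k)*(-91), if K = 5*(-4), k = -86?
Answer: 9646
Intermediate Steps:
K = -20
(K + k)*(-91) = (-20 - 86)*(-91) = -106*(-91) = 9646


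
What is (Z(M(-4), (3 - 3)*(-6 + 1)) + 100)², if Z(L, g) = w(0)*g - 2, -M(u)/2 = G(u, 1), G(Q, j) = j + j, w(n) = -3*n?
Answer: 9604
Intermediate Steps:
G(Q, j) = 2*j
M(u) = -4
Z(L, g) = -2 (Z(L, g) = (-3*0)*g - 2 = 0*g - 2 = 0 - 2 = -2)
(Z(M(-4), (3 - 3)*(-6 + 1)) + 100)² = (-2 + 100)² = 98² = 9604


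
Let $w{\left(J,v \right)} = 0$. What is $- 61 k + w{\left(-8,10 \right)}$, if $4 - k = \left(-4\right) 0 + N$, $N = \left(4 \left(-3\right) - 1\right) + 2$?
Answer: $-915$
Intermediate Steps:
$N = -11$ ($N = \left(-12 - 1\right) + 2 = -13 + 2 = -11$)
$k = 15$ ($k = 4 - \left(\left(-4\right) 0 - 11\right) = 4 - \left(0 - 11\right) = 4 - -11 = 4 + 11 = 15$)
$- 61 k + w{\left(-8,10 \right)} = \left(-61\right) 15 + 0 = -915 + 0 = -915$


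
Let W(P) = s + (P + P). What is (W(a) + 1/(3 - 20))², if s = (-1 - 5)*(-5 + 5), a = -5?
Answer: 29241/289 ≈ 101.18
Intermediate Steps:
s = 0 (s = -6*0 = 0)
W(P) = 2*P (W(P) = 0 + (P + P) = 0 + 2*P = 2*P)
(W(a) + 1/(3 - 20))² = (2*(-5) + 1/(3 - 20))² = (-10 + 1/(-17))² = (-10 - 1/17)² = (-171/17)² = 29241/289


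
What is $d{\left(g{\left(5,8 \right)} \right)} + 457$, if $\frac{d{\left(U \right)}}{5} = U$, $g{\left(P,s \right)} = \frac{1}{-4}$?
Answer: $\frac{1823}{4} \approx 455.75$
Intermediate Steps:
$g{\left(P,s \right)} = - \frac{1}{4}$
$d{\left(U \right)} = 5 U$
$d{\left(g{\left(5,8 \right)} \right)} + 457 = 5 \left(- \frac{1}{4}\right) + 457 = - \frac{5}{4} + 457 = \frac{1823}{4}$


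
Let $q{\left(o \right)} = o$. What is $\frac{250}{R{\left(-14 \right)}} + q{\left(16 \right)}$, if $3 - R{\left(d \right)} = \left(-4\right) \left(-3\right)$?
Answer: $- \frac{106}{9} \approx -11.778$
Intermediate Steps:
$R{\left(d \right)} = -9$ ($R{\left(d \right)} = 3 - \left(-4\right) \left(-3\right) = 3 - 12 = -9$)
$\frac{250}{R{\left(-14 \right)}} + q{\left(16 \right)} = \frac{250}{-9} + 16 = 250 \left(- \frac{1}{9}\right) + 16 = - \frac{250}{9} + 16 = - \frac{106}{9}$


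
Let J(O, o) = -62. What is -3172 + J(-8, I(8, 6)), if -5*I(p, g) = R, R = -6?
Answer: -3234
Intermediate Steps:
I(p, g) = 6/5 (I(p, g) = -1/5*(-6) = 6/5)
-3172 + J(-8, I(8, 6)) = -3172 - 62 = -3234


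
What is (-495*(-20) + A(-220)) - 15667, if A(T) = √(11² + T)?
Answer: -5767 + 3*I*√11 ≈ -5767.0 + 9.9499*I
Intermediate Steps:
A(T) = √(121 + T)
(-495*(-20) + A(-220)) - 15667 = (-495*(-20) + √(121 - 220)) - 15667 = (9900 + √(-99)) - 15667 = (9900 + 3*I*√11) - 15667 = -5767 + 3*I*√11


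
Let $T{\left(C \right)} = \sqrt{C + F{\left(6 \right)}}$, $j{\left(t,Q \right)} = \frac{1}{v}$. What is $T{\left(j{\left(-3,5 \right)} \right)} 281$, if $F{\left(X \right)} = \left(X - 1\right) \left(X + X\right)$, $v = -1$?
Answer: $281 \sqrt{59} \approx 2158.4$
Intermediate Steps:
$F{\left(X \right)} = 2 X \left(-1 + X\right)$ ($F{\left(X \right)} = \left(-1 + X\right) 2 X = 2 X \left(-1 + X\right)$)
$j{\left(t,Q \right)} = -1$ ($j{\left(t,Q \right)} = \frac{1}{-1} = -1$)
$T{\left(C \right)} = \sqrt{60 + C}$ ($T{\left(C \right)} = \sqrt{C + 2 \cdot 6 \left(-1 + 6\right)} = \sqrt{C + 2 \cdot 6 \cdot 5} = \sqrt{C + 60} = \sqrt{60 + C}$)
$T{\left(j{\left(-3,5 \right)} \right)} 281 = \sqrt{60 - 1} \cdot 281 = \sqrt{59} \cdot 281 = 281 \sqrt{59}$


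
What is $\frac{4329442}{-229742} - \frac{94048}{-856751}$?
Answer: $- \frac{1843823493663}{98415844121} \approx -18.735$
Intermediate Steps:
$\frac{4329442}{-229742} - \frac{94048}{-856751} = 4329442 \left(- \frac{1}{229742}\right) - - \frac{94048}{856751} = - \frac{2164721}{114871} + \frac{94048}{856751} = - \frac{1843823493663}{98415844121}$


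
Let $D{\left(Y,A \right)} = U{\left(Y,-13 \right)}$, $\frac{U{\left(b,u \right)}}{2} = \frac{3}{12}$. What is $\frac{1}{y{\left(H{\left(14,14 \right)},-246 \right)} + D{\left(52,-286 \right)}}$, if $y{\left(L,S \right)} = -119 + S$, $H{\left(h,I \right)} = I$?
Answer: $- \frac{2}{729} \approx -0.0027435$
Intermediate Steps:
$U{\left(b,u \right)} = \frac{1}{2}$ ($U{\left(b,u \right)} = 2 \cdot \frac{3}{12} = 2 \cdot 3 \cdot \frac{1}{12} = 2 \cdot \frac{1}{4} = \frac{1}{2}$)
$D{\left(Y,A \right)} = \frac{1}{2}$
$\frac{1}{y{\left(H{\left(14,14 \right)},-246 \right)} + D{\left(52,-286 \right)}} = \frac{1}{\left(-119 - 246\right) + \frac{1}{2}} = \frac{1}{-365 + \frac{1}{2}} = \frac{1}{- \frac{729}{2}} = - \frac{2}{729}$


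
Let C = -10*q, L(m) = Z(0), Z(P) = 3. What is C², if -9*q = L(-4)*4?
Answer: 1600/9 ≈ 177.78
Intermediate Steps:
L(m) = 3
q = -4/3 ≈ -1.3333
C = 40/3 (C = -10*(-4/3) = 40/3 ≈ 13.333)
C² = (40/3)² = 1600/9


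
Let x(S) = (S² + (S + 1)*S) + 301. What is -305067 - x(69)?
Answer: -314959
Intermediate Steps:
x(S) = 301 + S² + S*(1 + S) (x(S) = (S² + (1 + S)*S) + 301 = (S² + S*(1 + S)) + 301 = 301 + S² + S*(1 + S))
-305067 - x(69) = -305067 - (301 + 69 + 2*69²) = -305067 - (301 + 69 + 2*4761) = -305067 - (301 + 69 + 9522) = -305067 - 1*9892 = -305067 - 9892 = -314959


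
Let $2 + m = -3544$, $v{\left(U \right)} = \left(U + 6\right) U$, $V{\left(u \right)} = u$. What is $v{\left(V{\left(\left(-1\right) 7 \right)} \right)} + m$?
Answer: $-3539$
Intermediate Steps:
$v{\left(U \right)} = U \left(6 + U\right)$ ($v{\left(U \right)} = \left(6 + U\right) U = U \left(6 + U\right)$)
$m = -3546$ ($m = -2 - 3544 = -3546$)
$v{\left(V{\left(\left(-1\right) 7 \right)} \right)} + m = \left(-1\right) 7 \left(6 - 7\right) - 3546 = - 7 \left(6 - 7\right) - 3546 = \left(-7\right) \left(-1\right) - 3546 = 7 - 3546 = -3539$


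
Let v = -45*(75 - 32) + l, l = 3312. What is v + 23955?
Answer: 25332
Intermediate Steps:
v = 1377 (v = -45*(75 - 32) + 3312 = -45*43 + 3312 = -1935 + 3312 = 1377)
v + 23955 = 1377 + 23955 = 25332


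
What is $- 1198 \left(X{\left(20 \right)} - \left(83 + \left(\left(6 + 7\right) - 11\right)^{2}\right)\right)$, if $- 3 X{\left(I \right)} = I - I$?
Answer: $104226$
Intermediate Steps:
$X{\left(I \right)} = 0$ ($X{\left(I \right)} = - \frac{I - I}{3} = \left(- \frac{1}{3}\right) 0 = 0$)
$- 1198 \left(X{\left(20 \right)} - \left(83 + \left(\left(6 + 7\right) - 11\right)^{2}\right)\right) = - 1198 \left(0 - \left(83 + \left(\left(6 + 7\right) - 11\right)^{2}\right)\right) = - 1198 \left(0 - \left(83 + \left(13 - 11\right)^{2}\right)\right) = - 1198 \left(0 - 87\right) = \left(-1198\right) \left(-87\right) = 104226$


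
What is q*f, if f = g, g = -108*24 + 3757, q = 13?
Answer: 15145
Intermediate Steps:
g = 1165 (g = -2592 + 3757 = 1165)
f = 1165
q*f = 13*1165 = 15145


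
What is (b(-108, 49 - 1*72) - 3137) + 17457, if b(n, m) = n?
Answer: 14212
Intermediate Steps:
(b(-108, 49 - 1*72) - 3137) + 17457 = (-108 - 3137) + 17457 = -3245 + 17457 = 14212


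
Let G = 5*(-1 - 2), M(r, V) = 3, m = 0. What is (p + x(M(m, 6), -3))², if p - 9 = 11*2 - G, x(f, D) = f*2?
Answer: 2704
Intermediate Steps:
x(f, D) = 2*f
G = -15 (G = 5*(-3) = -15)
p = 46 (p = 9 + (11*2 - 1*(-15)) = 9 + (22 + 15) = 9 + 37 = 46)
(p + x(M(m, 6), -3))² = (46 + 2*3)² = (46 + 6)² = 52² = 2704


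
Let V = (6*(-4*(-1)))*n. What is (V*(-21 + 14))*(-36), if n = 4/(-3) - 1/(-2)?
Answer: -5040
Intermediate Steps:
n = -⅚ (n = 4*(-⅓) - 1*(-½) = -4/3 + ½ = -⅚ ≈ -0.83333)
V = -20 (V = (6*(-4*(-1)))*(-⅚) = (6*4)*(-⅚) = 24*(-⅚) = -20)
(V*(-21 + 14))*(-36) = -20*(-21 + 14)*(-36) = -20*(-7)*(-36) = 140*(-36) = -5040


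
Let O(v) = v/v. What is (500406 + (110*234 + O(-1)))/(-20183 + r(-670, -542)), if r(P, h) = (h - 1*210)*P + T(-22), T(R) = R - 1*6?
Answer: 526147/483629 ≈ 1.0879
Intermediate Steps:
O(v) = 1
T(R) = -6 + R (T(R) = R - 6 = -6 + R)
r(P, h) = -28 + P*(-210 + h) (r(P, h) = (h - 1*210)*P + (-6 - 22) = (h - 210)*P - 28 = (-210 + h)*P - 28 = P*(-210 + h) - 28 = -28 + P*(-210 + h))
(500406 + (110*234 + O(-1)))/(-20183 + r(-670, -542)) = (500406 + (110*234 + 1))/(-20183 + (-28 - 210*(-670) - 670*(-542))) = (500406 + (25740 + 1))/(-20183 + (-28 + 140700 + 363140)) = (500406 + 25741)/(-20183 + 503812) = 526147/483629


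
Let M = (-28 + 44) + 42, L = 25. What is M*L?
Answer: 1450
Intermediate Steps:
M = 58 (M = 16 + 42 = 58)
M*L = 58*25 = 1450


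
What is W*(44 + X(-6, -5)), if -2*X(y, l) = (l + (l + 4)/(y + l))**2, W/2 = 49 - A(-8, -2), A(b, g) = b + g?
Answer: 456188/121 ≈ 3770.1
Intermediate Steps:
W = 118 (W = 2*(49 - (-8 - 2)) = 2*(49 - 1*(-10)) = 2*(49 + 10) = 2*59 = 118)
X(y, l) = -(l + (4 + l)/(l + y))**2/2 (X(y, l) = -(l + (l + 4)/(y + l))**2/2 = -(l + (4 + l)/(l + y))**2/2)
W*(44 + X(-6, -5)) = 118*(44 - (4 - 5 + (-5)**2 - 5*(-6))**2/(2*(-5 - 6)**2)) = 118*(44 - 1/2*(4 - 5 + 25 + 30)**2/(-11)**2) = 118*(44 - 1/2*1/121*54**2) = 118*(44 - 1/2*1/121*2916) = 118*(44 - 1458/121) = 118*(3866/121) = 456188/121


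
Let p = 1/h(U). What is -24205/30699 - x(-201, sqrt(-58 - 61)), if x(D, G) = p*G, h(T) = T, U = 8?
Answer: -24205/30699 - I*sqrt(119)/8 ≈ -0.78846 - 1.3636*I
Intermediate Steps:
p = 1/8 ≈ 0.12500
x(D, G) = G/8
-24205/30699 - x(-201, sqrt(-58 - 61)) = -24205/30699 - sqrt(-58 - 61)/8 = -24205*1/30699 - sqrt(-119)/8 = -24205/30699 - I*sqrt(119)/8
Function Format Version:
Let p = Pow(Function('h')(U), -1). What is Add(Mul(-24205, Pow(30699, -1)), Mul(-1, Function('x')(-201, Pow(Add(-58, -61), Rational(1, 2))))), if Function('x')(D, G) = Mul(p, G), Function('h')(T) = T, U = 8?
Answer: Add(Rational(-24205, 30699), Mul(Rational(-1, 8), I, Pow(119, Rational(1, 2)))) ≈ Add(-0.78846, Mul(-1.3636, I))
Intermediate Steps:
p = Rational(1, 8) (p = Pow(8, -1) = Rational(1, 8) ≈ 0.12500)
Function('x')(D, G) = Mul(Rational(1, 8), G)
Add(Mul(-24205, Pow(30699, -1)), Mul(-1, Function('x')(-201, Pow(Add(-58, -61), Rational(1, 2))))) = Add(Mul(-24205, Pow(30699, -1)), Mul(-1, Mul(Rational(1, 8), Pow(Add(-58, -61), Rational(1, 2))))) = Add(Mul(-24205, Rational(1, 30699)), Mul(-1, Mul(Rational(1, 8), Pow(-119, Rational(1, 2))))) = Add(Rational(-24205, 30699), Mul(-1, Mul(Rational(1, 8), Mul(I, Pow(119, Rational(1, 2)))))) = Add(Rational(-24205, 30699), Mul(-1, Mul(Rational(1, 8), I, Pow(119, Rational(1, 2))))) = Add(Rational(-24205, 30699), Mul(Rational(-1, 8), I, Pow(119, Rational(1, 2))))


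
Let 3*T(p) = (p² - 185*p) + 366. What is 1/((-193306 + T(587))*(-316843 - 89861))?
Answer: 1/46578182304 ≈ 2.1469e-11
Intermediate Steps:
T(p) = 122 - 185*p/3 + p²/3 (T(p) = ((p² - 185*p) + 366)/3 = (366 + p² - 185*p)/3 = 122 - 185*p/3 + p²/3)
1/((-193306 + T(587))*(-316843 - 89861)) = 1/((-193306 + (122 - 185/3*587 + (⅓)*587²))*(-316843 - 89861)) = 1/((-193306 + (122 - 108595/3 + (⅓)*344569))*(-406704)) = 1/((-193306 + (122 - 108595/3 + 344569/3))*(-406704)) = 1/((-193306 + 78780)*(-406704)) = 1/(-114526*(-406704)) = 1/46578182304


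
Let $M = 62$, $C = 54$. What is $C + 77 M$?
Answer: $4828$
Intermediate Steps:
$C + 77 M = 54 + 77 \cdot 62 = 54 + 4774 = 4828$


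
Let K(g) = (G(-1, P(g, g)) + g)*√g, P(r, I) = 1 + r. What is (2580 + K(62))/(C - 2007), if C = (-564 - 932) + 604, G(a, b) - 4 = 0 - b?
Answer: -2580/2899 - 3*√62/2899 ≈ -0.89811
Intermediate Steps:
G(a, b) = 4 - b (G(a, b) = 4 + (0 - b) = 4 - b)
K(g) = 3*√g (K(g) = ((4 - (1 + g)) + g)*√g = ((4 + (-1 - g)) + g)*√g = ((3 - g) + g)*√g = 3*√g)
C = -892 (C = -1496 + 604 = -892)
(2580 + K(62))/(C - 2007) = (2580 + 3*√62)/(-892 - 2007) = (2580 + 3*√62)/(-2899) = (2580 + 3*√62)*(-1/2899) = -2580/2899 - 3*√62/2899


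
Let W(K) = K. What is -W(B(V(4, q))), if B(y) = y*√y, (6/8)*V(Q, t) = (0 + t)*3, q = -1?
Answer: 8*I ≈ 8.0*I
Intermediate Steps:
V(Q, t) = 4*t (V(Q, t) = 4*((0 + t)*3)/3 = 4*(t*3)/3 = 4*(3*t)/3 = 4*t)
B(y) = y^(3/2)
-W(B(V(4, q))) = -(4*(-1))^(3/2) = -(-4)^(3/2) = -(-8)*I = 8*I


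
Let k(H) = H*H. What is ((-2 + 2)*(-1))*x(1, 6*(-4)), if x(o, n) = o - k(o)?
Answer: 0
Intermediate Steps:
k(H) = H²
x(o, n) = o - o²
((-2 + 2)*(-1))*x(1, 6*(-4)) = ((-2 + 2)*(-1))*(1*(1 - 1*1)) = (0*(-1))*(1*(1 - 1)) = 0*(1*0) = 0*0 = 0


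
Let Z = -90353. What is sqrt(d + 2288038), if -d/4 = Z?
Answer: 5*sqrt(105978) ≈ 1627.7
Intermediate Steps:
d = 361412 (d = -4*(-90353) = 361412)
sqrt(d + 2288038) = sqrt(361412 + 2288038) = sqrt(2649450) = 5*sqrt(105978)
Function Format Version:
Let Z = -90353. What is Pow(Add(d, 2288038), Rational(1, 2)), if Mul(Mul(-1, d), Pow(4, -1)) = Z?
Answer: Mul(5, Pow(105978, Rational(1, 2))) ≈ 1627.7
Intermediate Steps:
d = 361412 (d = Mul(-4, -90353) = 361412)
Pow(Add(d, 2288038), Rational(1, 2)) = Pow(Add(361412, 2288038), Rational(1, 2)) = Pow(2649450, Rational(1, 2)) = Mul(5, Pow(105978, Rational(1, 2)))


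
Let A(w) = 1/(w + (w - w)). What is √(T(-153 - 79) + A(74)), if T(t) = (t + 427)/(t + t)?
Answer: I*√7492759/4292 ≈ 0.63777*I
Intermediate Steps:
T(t) = (427 + t)/(2*t) (T(t) = (427 + t)/((2*t)) = (427 + t)*(1/(2*t)) = (427 + t)/(2*t))
A(w) = 1/w (A(w) = 1/(w + 0) = 1/w)
√(T(-153 - 79) + A(74)) = √((427 + (-153 - 79))/(2*(-153 - 79)) + 1/74) = √((½)*(427 - 232)/(-232) + 1/74) = √((½)*(-1/232)*195 + 1/74) = √(-195/464 + 1/74) = √(-6983/17168) = I*√7492759/4292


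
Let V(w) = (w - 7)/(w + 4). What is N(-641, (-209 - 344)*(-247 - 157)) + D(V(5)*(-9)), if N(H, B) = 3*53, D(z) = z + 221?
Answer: 382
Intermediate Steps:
V(w) = (-7 + w)/(4 + w)
D(z) = 221 + z
N(H, B) = 159
N(-641, (-209 - 344)*(-247 - 157)) + D(V(5)*(-9)) = 159 + (221 + ((-7 + 5)/(4 + 5))*(-9)) = 159 + (221 + (-2/9)*(-9)) = 159 + (221 + ((1/9)*(-2))*(-9)) = 159 + (221 - 2/9*(-9)) = 159 + (221 + 2) = 159 + 223 = 382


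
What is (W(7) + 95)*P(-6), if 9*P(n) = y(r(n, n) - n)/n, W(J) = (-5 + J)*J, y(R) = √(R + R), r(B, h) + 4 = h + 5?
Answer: -109*√2/54 ≈ -2.8546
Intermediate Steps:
r(B, h) = 1 + h (r(B, h) = -4 + (h + 5) = -4 + (5 + h) = 1 + h)
y(R) = √2*√R (y(R) = √(2*R) = √2*√R)
W(J) = J*(-5 + J)
P(n) = √2/(9*n) (P(n) = ((√2*√((1 + n) - n))/n)/9 = ((√2*√1)/n)/9 = ((√2*1)/n)/9 = (√2/n)/9 = √2/(9*n))
(W(7) + 95)*P(-6) = (7*(-5 + 7) + 95)*((⅑)*√2/(-6)) = (7*2 + 95)*((⅑)*√2*(-⅙)) = (14 + 95)*(-√2/54) = 109*(-√2/54) = -109*√2/54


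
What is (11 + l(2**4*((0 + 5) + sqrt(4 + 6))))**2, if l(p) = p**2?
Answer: 146014841 + 45931520*sqrt(10) ≈ 2.9126e+8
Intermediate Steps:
(11 + l(2**4*((0 + 5) + sqrt(4 + 6))))**2 = (11 + (2**4*((0 + 5) + sqrt(4 + 6)))**2)**2 = (11 + (16*(5 + sqrt(10)))**2)**2 = (11 + (80 + 16*sqrt(10))**2)**2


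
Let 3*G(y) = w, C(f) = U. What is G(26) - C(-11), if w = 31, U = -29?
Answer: 118/3 ≈ 39.333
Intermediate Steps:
C(f) = -29
G(y) = 31/3 (G(y) = (⅓)*31 = 31/3)
G(26) - C(-11) = 31/3 - 1*(-29) = 31/3 + 29 = 118/3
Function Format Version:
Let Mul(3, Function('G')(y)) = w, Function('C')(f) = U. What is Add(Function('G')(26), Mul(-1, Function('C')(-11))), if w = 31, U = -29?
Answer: Rational(118, 3) ≈ 39.333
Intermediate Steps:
Function('C')(f) = -29
Function('G')(y) = Rational(31, 3) (Function('G')(y) = Mul(Rational(1, 3), 31) = Rational(31, 3))
Add(Function('G')(26), Mul(-1, Function('C')(-11))) = Add(Rational(31, 3), Mul(-1, -29)) = Add(Rational(31, 3), 29) = Rational(118, 3)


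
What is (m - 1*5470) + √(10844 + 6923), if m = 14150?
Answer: 8680 + √17767 ≈ 8813.3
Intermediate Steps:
(m - 1*5470) + √(10844 + 6923) = (14150 - 1*5470) + √(10844 + 6923) = (14150 - 5470) + √17767 = 8680 + √17767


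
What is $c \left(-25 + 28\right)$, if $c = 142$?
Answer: $426$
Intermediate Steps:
$c \left(-25 + 28\right) = 142 \left(-25 + 28\right) = 142 \cdot 3 = 426$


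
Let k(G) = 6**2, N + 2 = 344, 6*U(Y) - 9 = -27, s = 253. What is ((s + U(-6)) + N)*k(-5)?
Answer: 21312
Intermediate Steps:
U(Y) = -3 (U(Y) = 3/2 + (1/6)*(-27) = 3/2 - 9/2 = -3)
N = 342 (N = -2 + 344 = 342)
k(G) = 36
((s + U(-6)) + N)*k(-5) = ((253 - 3) + 342)*36 = (250 + 342)*36 = 592*36 = 21312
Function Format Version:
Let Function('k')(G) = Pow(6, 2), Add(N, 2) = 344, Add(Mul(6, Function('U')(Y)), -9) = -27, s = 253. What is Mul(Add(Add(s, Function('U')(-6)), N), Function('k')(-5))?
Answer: 21312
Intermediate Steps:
Function('U')(Y) = -3 (Function('U')(Y) = Add(Rational(3, 2), Mul(Rational(1, 6), -27)) = Add(Rational(3, 2), Rational(-9, 2)) = -3)
N = 342 (N = Add(-2, 344) = 342)
Function('k')(G) = 36
Mul(Add(Add(s, Function('U')(-6)), N), Function('k')(-5)) = Mul(Add(Add(253, -3), 342), 36) = Mul(Add(250, 342), 36) = Mul(592, 36) = 21312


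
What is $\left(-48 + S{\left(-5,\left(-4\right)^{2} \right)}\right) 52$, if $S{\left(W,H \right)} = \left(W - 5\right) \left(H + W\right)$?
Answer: $-8216$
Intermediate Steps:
$S{\left(W,H \right)} = \left(-5 + W\right) \left(H + W\right)$
$\left(-48 + S{\left(-5,\left(-4\right)^{2} \right)}\right) 52 = \left(-48 + \left(\left(-5\right)^{2} - 5 \left(-4\right)^{2} - -25 + \left(-4\right)^{2} \left(-5\right)\right)\right) 52 = \left(-48 + \left(25 - 80 + 25 + 16 \left(-5\right)\right)\right) 52 = \left(-48 + \left(25 - 80 + 25 - 80\right)\right) 52 = \left(-48 - 110\right) 52 = \left(-158\right) 52 = -8216$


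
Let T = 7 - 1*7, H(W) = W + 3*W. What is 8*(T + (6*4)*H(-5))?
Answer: -3840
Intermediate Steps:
H(W) = 4*W
T = 0 (T = 7 - 7 = 0)
8*(T + (6*4)*H(-5)) = 8*(0 + (6*4)*(4*(-5))) = 8*(0 + 24*(-20)) = 8*(0 - 480) = 8*(-480) = -3840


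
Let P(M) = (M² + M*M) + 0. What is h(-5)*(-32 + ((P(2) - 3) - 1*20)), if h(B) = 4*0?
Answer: 0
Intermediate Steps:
P(M) = 2*M² (P(M) = (M² + M²) + 0 = 2*M² + 0 = 2*M²)
h(B) = 0
h(-5)*(-32 + ((P(2) - 3) - 1*20)) = 0*(-32 + ((2*2² - 3) - 1*20)) = 0*(-32 + ((2*4 - 3) - 20)) = 0*(-32 + ((8 - 3) - 20)) = 0*(-32 + (5 - 20)) = 0*(-32 - 15) = 0*(-47) = 0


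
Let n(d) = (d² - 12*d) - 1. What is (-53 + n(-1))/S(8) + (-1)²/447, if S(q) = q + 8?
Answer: -18311/7152 ≈ -2.5603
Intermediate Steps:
n(d) = -1 + d² - 12*d
S(q) = 8 + q
(-53 + n(-1))/S(8) + (-1)²/447 = (-53 + (-1 + (-1)² - 12*(-1)))/(8 + 8) + (-1)²/447 = (-53 + (-1 + 1 + 12))/16 + 1*(1/447) = (-53 + 12)*(1/16) + 1/447 = -41*1/16 + 1/447 = -41/16 + 1/447 = -18311/7152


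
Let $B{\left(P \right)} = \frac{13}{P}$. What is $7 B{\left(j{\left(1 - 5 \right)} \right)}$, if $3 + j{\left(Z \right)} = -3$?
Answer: $- \frac{91}{6} \approx -15.167$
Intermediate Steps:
$j{\left(Z \right)} = -6$ ($j{\left(Z \right)} = -3 - 3 = -6$)
$7 B{\left(j{\left(1 - 5 \right)} \right)} = 7 \frac{13}{-6} = 7 \cdot 13 \left(- \frac{1}{6}\right) = 7 \left(- \frac{13}{6}\right) = - \frac{91}{6}$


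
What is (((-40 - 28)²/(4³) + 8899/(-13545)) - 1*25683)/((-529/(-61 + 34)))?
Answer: -4162878093/3184580 ≈ -1307.2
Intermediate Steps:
(((-40 - 28)²/(4³) + 8899/(-13545)) - 1*25683)/((-529/(-61 + 34))) = (((-68)²/64 + 8899*(-1/13545)) - 25683)/((-529/(-27))) = ((4624*(1/64) - 8899/13545) - 25683)/((-529*(-1/27))) = ((289/4 - 8899/13545) - 25683)/(529/27) = (3878909/54180 - 25683)*(27/529) = -1387626031/54180*27/529 = -4162878093/3184580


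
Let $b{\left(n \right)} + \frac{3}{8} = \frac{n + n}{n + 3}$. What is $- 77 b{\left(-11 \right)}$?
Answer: $- \frac{1463}{8} \approx -182.88$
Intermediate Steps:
$b{\left(n \right)} = - \frac{3}{8} + \frac{2 n}{3 + n}$ ($b{\left(n \right)} = - \frac{3}{8} + \frac{n + n}{n + 3} = - \frac{3}{8} + \frac{2 n}{3 + n}$)
$- 77 b{\left(-11 \right)} = - 77 \frac{-9 + 13 \left(-11\right)}{8 \left(3 - 11\right)} = - 77 \frac{-9 - 143}{8 \left(-8\right)} = - 77 \cdot \frac{1}{8} \left(- \frac{1}{8}\right) \left(-152\right) = \left(-77\right) \frac{19}{8} = - \frac{1463}{8}$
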